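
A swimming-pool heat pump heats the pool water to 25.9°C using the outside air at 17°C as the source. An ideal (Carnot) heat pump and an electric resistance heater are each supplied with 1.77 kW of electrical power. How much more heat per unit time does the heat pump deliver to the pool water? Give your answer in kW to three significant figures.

In absolute terms T_C = 290.15 K and T_H = 299.05 K, so ΔT = 8.900 K.
COP_Carnot = T_H/ΔT = 299.05/8.900 = 33.60.
The heat pump delivers Q̇_H = COP × Ẇ = 59.47 kW; the resistance heater delivers Ẇ = 1.770 kW.
Extra = (COP − 1)·Ẇ = 57.70 kW.

57.7 kW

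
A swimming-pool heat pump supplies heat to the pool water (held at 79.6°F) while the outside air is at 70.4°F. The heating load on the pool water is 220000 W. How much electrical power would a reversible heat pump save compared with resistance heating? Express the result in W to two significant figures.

In absolute terms T_C = 294.48 K and T_H = 299.59 K, so ΔT = 5.111 K.
COP_Carnot = T_H/ΔT = 299.59/5.111 = 58.62.
Resistance heating needs Ẇ_res = Q̇_H = 220000 W; the reversible heat pump needs only Ẇ_hp = Q̇_H/COP = 3753 W.
Saving = 220000 − 3753 = 216200 W.

220000 W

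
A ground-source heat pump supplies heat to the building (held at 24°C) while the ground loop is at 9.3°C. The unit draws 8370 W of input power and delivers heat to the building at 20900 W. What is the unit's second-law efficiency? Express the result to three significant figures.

0.124

COP_actual = Q̇_H/Ẇ = 20900/8370 = 2.497.
In absolute terms T_C = 282.45 K and T_H = 297.15 K, so ΔT = 14.70 K.
COP_Carnot = T_H/ΔT = 297.15/14.70 = 20.21.
η_II = COP_actual/COP_Carnot = 2.497/20.21 = 0.1235.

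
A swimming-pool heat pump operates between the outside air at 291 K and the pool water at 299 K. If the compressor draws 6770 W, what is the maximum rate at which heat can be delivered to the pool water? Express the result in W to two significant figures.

250000 W

The reservoir spacing is ΔT = 299 − 291 = 8.000 K.
COP_Carnot = T_H/ΔT = 299.00/8.000 = 37.38.
Q̇_max = COP_Carnot × Ẇ = 37.38 × 6770 W = 253000 W.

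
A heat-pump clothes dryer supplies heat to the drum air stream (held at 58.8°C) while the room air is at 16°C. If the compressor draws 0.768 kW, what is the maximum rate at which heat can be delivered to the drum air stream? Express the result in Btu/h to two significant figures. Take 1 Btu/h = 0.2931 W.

20000 Btu/h

In absolute terms T_C = 289.15 K and T_H = 331.95 K, so ΔT = 42.80 K.
COP_Carnot = T_H/ΔT = 331.95/42.80 = 7.756.
Q̇_max = COP_Carnot × Ẇ = 7.756 × 0.7680 kW = 5.956 kW = 20320 Btu/h.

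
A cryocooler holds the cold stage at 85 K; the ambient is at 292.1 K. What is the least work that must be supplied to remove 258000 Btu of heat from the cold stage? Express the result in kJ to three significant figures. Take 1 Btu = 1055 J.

663000 kJ

The reservoir spacing is ΔT = 292.1 − 85 = 207.1 K.
The reversible limit is COP_R = T_C/ΔT = 0.4104, so W_min = Q_C/COP = Q_C·ΔT/T_C.
W_min = 258000 × 207.1/85.00 = 628600 Btu = 663200 kJ.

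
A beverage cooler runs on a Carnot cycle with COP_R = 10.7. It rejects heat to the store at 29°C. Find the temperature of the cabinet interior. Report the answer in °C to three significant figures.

For a Carnot refrigerator COP_R = T_C/(T_H − T_C), so T_C = COP·T_H/(1 + COP).
With T_H = 302.15 K, T_C = 10.7 × 302.15/11.70 = 276.33 K.
Converting, 276.33 K = 3.18°C.

3.18 °C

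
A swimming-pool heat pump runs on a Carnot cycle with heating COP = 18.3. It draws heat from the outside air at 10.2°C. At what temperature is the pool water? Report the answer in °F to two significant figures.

COP_HP = T_H/(T_H − T_C) rearranges to T_H = COP·T_C/(COP − 1).
With T_C = 283.35 K, T_H = 18.3 × 283.35/17.30 = 299.73 K.
Converting, 299.73 K = 79.84°F.

80 °F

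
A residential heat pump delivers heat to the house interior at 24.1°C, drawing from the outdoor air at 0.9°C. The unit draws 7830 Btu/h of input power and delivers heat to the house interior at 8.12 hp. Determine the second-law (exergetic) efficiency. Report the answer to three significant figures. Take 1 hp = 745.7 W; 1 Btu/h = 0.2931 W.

0.206

Converting, Q̇_H = 8.120 hp = 20660 Btu/h, so COP_actual = Q̇_H/Ẇ = 20660/7830 = 2.638.
In absolute terms T_C = 274.05 K and T_H = 297.25 K, so ΔT = 23.20 K.
COP_Carnot = T_H/ΔT = 297.25/23.20 = 12.81.
η_II = COP_actual/COP_Carnot = 2.638/12.81 = 0.2059.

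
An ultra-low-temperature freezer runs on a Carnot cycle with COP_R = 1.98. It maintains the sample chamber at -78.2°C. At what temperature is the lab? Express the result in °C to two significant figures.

COP_R = T_C/(T_H − T_C) gives T_H − T_C = T_C/COP.
With T_C = 194.95 K, T_H = 194.95 × (1 + 1/1.98) = 293.41 K.
Converting, 293.41 K = 20.26°C.

20 °C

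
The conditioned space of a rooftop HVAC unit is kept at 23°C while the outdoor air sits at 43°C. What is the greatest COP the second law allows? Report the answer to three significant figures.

14.8

In absolute terms T_C = 296.15 K and T_H = 316.15 K, so ΔT = 20.00 K.
For a reversible cycle, COP_Carnot = T_C/ΔT = 296.15/20.00 = 14.81.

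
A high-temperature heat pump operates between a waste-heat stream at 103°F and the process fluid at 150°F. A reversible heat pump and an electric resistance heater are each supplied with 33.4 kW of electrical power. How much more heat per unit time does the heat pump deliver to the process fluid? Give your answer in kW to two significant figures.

In absolute terms T_C = 312.59 K and T_H = 338.71 K, so ΔT = 26.11 K.
COP_Carnot = T_H/ΔT = 338.71/26.11 = 12.97.
The heat pump delivers Q̇_H = COP × Ẇ = 433.3 kW; the resistance heater delivers Ẇ = 33.40 kW.
Extra = (COP − 1)·Ẇ = 399.9 kW.

400 kW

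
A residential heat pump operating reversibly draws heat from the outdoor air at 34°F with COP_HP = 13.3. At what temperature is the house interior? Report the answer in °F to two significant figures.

COP_HP = T_H/(T_H − T_C) rearranges to T_H = COP·T_C/(COP − 1).
With T_C = 274.26 K, T_H = 13.3 × 274.26/12.30 = 296.56 K.
Converting, 296.56 K = 74.14°F.

74 °F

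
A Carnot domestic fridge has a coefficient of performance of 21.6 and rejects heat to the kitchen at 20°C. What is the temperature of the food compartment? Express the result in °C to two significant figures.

For a Carnot refrigerator COP_R = T_C/(T_H − T_C), so T_C = COP·T_H/(1 + COP).
With T_H = 293.15 K, T_C = 21.6 × 293.15/22.60 = 280.18 K.
Converting, 280.18 K = 7.03°C.

7.0 °C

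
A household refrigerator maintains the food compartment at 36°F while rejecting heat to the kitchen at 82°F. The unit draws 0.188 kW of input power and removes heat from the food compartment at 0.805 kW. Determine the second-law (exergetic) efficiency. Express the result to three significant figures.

0.397

COP_actual = Q̇_C/Ẇ = 0.8050/0.1880 = 4.282.
In absolute terms T_C = 275.37 K and T_H = 300.93 K, so ΔT = 25.56 K.
COP_Carnot = T_C/ΔT = 275.37/25.56 = 10.78.
η_II = COP_actual/COP_Carnot = 4.282/10.78 = 0.3974.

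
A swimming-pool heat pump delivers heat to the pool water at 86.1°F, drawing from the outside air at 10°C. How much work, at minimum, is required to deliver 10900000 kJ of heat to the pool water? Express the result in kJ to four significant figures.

In absolute terms T_C = 283.15 K and T_H = 303.21 K, so ΔT = 20.06 K.
The reversible limit is COP_HP = T_H/ΔT = 15.12, so W_min = Q_H/COP = Q_H·ΔT/T_H.
W_min = 10900000 × 20.06/303.21 = 721000 kJ.

721000 kJ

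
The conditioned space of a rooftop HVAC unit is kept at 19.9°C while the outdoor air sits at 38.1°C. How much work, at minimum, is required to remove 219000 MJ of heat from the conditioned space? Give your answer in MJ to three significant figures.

13600 MJ

In absolute terms T_C = 293.05 K and T_H = 311.25 K, so ΔT = 18.20 K.
The reversible limit is COP_R = T_C/ΔT = 16.10, so W_min = Q_C/COP = Q_C·ΔT/T_C.
W_min = 219000 × 18.20/293.05 = 13600 MJ.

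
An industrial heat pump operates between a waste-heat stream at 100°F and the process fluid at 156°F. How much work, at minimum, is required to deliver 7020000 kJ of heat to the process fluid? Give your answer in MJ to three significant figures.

In absolute terms T_C = 310.93 K and T_H = 342.04 K, so ΔT = 31.11 K.
The reversible limit is COP_HP = T_H/ΔT = 10.99, so W_min = Q_H/COP = Q_H·ΔT/T_H.
W_min = 7020000 × 31.11/342.04 = 638500 kJ = 638.5 MJ.

639 MJ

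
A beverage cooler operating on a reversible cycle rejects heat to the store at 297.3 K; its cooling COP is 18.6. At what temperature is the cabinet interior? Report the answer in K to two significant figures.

For a Carnot refrigerator COP_R = T_C/(T_H − T_C), so T_C = COP·T_H/(1 + COP).
With T_H = 297.30 K, T_C = 18.6 × 297.30/19.60 = 282.13 K.

280 K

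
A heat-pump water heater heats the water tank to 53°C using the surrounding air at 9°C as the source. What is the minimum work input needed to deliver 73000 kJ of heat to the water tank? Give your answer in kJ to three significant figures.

9850 kJ

In absolute terms T_C = 282.15 K and T_H = 326.15 K, so ΔT = 44.00 K.
The reversible limit is COP_HP = T_H/ΔT = 7.413, so W_min = Q_H/COP = Q_H·ΔT/T_H.
W_min = 73000 × 44.00/326.15 = 9848 kJ.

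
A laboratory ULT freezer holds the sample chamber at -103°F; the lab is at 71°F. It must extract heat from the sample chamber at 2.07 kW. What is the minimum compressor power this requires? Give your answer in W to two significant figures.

In absolute terms T_C = 198.15 K and T_H = 294.82 K, so ΔT = 96.67 K.
COP_Carnot = T_C/ΔT = 198.15/96.67 = 2.050.
Ẇ_min = Q̇/COP_Carnot = 2.070/2.050 = 1.010 kW = 1010 W.

1000 W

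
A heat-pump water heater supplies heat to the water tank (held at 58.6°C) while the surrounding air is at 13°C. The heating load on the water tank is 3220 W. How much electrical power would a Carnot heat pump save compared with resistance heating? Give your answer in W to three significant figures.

2780 W

In absolute terms T_C = 286.15 K and T_H = 331.75 K, so ΔT = 45.60 K.
COP_Carnot = T_H/ΔT = 331.75/45.60 = 7.275.
Resistance heating needs Ẇ_res = Q̇_H = 3220 W; the reversible heat pump needs only Ẇ_hp = Q̇_H/COP = 442.6 W.
Saving = 3220 − 442.6 = 2777 W.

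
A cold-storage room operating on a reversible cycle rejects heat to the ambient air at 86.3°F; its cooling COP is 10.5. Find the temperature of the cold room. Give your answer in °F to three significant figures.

38.8 °F

For a Carnot refrigerator COP_R = T_C/(T_H − T_C), so T_C = COP·T_H/(1 + COP).
With T_H = 303.32 K, T_C = 10.5 × 303.32/11.50 = 276.94 K.
Converting, 276.94 K = 38.82°F.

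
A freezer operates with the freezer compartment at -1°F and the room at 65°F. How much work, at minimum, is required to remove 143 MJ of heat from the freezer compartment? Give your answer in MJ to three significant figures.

20.6 MJ

In absolute terms T_C = 254.82 K and T_H = 291.48 K, so ΔT = 36.67 K.
The reversible limit is COP_R = T_C/ΔT = 6.950, so W_min = Q_C/COP = Q_C·ΔT/T_C.
W_min = 143.0 × 36.67/254.82 = 20.58 MJ.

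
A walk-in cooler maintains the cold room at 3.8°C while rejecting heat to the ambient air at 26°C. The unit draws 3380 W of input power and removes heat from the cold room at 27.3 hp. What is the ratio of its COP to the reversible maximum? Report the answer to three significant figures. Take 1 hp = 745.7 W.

Converting, Q̇_C = 27.30 hp = 20360 W, so COP_actual = Q̇_C/Ẇ = 20360/3380 = 6.023.
In absolute terms T_C = 276.95 K and T_H = 299.15 K, so ΔT = 22.20 K.
COP_Carnot = T_C/ΔT = 276.95/22.20 = 12.48.
η_II = COP_actual/COP_Carnot = 6.023/12.48 = 0.4828.

0.483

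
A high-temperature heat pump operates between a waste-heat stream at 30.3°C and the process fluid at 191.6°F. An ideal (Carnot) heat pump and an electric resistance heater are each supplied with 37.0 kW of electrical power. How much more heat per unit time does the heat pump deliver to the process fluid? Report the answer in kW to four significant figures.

In absolute terms T_C = 303.45 K and T_H = 361.82 K, so ΔT = 58.37 K.
COP_Carnot = T_H/ΔT = 361.82/58.37 = 6.199.
The heat pump delivers Q̇_H = COP × Ẇ = 229.4 kW; the resistance heater delivers Ẇ = 37.00 kW.
Extra = (COP − 1)·Ẇ = 192.4 kW.

192.4 kW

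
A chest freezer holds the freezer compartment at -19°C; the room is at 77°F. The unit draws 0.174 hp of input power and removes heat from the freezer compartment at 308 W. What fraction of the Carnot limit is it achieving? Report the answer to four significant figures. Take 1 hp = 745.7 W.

0.4110

Converting, Q̇_C = 308.0 W = 0.4130 hp, so COP_actual = Q̇_C/Ẇ = 0.4130/0.1740 = 2.374.
In absolute terms T_C = 254.15 K and T_H = 298.15 K, so ΔT = 44.00 K.
COP_Carnot = T_C/ΔT = 254.15/44.00 = 5.776.
η_II = COP_actual/COP_Carnot = 2.374/5.776 = 0.4110.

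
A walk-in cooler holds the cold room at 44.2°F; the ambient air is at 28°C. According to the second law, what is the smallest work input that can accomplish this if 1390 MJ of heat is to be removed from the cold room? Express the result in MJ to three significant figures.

105 MJ

In absolute terms T_C = 279.93 K and T_H = 301.15 K, so ΔT = 21.22 K.
The reversible limit is COP_R = T_C/ΔT = 13.19, so W_min = Q_C/COP = Q_C·ΔT/T_C.
W_min = 1390 × 21.22/279.93 = 105.4 MJ.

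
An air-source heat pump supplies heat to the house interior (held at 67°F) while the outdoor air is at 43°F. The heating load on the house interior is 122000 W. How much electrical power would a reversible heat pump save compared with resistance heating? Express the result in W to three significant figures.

In absolute terms T_C = 279.26 K and T_H = 292.59 K, so ΔT = 13.33 K.
COP_Carnot = T_H/ΔT = 292.59/13.33 = 21.94.
Resistance heating needs Ẇ_res = Q̇_H = 122000 W; the reversible heat pump needs only Ẇ_hp = Q̇_H/COP = 5559 W.
Saving = 122000 − 5559 = 116400 W.

116000 W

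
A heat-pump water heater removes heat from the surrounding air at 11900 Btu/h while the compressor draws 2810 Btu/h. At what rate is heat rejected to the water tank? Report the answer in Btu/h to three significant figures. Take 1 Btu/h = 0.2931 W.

14700 Btu/h

For a cyclic device the first law requires Q̇_H = Q̇_C + Ẇ.
Q̇_H = Q̇_C + Ẇ = 14710 Btu/h.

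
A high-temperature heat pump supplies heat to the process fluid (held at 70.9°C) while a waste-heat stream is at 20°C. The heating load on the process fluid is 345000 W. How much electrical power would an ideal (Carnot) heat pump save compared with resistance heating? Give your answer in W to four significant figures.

294000 W

In absolute terms T_C = 293.15 K and T_H = 344.05 K, so ΔT = 50.90 K.
COP_Carnot = T_H/ΔT = 344.05/50.90 = 6.759.
Resistance heating needs Ẇ_res = Q̇_H = 345000 W; the reversible heat pump needs only Ẇ_hp = Q̇_H/COP = 51040 W.
Saving = 345000 − 51040 = 294000 W.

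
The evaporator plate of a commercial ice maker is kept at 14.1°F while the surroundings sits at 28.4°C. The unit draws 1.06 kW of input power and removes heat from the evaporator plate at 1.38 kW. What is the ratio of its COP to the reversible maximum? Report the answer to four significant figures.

0.1897

COP_actual = Q̇_C/Ẇ = 1.380/1.060 = 1.302.
In absolute terms T_C = 263.21 K and T_H = 301.55 K, so ΔT = 38.34 K.
COP_Carnot = T_C/ΔT = 263.21/38.34 = 6.864.
η_II = COP_actual/COP_Carnot = 1.302/6.864 = 0.1897.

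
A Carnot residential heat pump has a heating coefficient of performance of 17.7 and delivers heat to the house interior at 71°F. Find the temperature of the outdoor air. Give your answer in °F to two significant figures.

41 °F

COP_HP = T_H/(T_H − T_C) gives T_H − T_C = T_H/COP.
With T_H = 294.82 K, T_C = 294.82 × (1 − 1/17.7) = 278.16 K.
Converting, 278.16 K = 41.02°F.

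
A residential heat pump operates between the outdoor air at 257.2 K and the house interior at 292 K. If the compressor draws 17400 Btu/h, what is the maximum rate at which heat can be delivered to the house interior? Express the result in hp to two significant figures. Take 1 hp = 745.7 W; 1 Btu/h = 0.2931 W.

57 hp

The reservoir spacing is ΔT = 292 − 257.2 = 34.80 K.
COP_Carnot = T_H/ΔT = 292.00/34.80 = 8.391.
Q̇_max = COP_Carnot × Ẇ = 8.391 × 17400 Btu/h = 146000 Btu/h = 57.39 hp.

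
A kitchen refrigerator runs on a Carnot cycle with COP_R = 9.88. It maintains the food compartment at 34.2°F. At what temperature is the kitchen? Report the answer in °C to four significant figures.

28.99 °C

COP_R = T_C/(T_H − T_C) gives T_H − T_C = T_C/COP.
With T_C = 274.37 K, T_H = 274.37 × (1 + 1/9.88) = 302.14 K.
Converting, 302.14 K = 28.99°C.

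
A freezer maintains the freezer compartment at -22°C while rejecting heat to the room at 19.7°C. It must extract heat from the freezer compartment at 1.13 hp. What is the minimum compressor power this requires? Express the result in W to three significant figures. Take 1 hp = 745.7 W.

140 W

In absolute terms T_C = 251.15 K and T_H = 292.85 K, so ΔT = 41.70 K.
COP_Carnot = T_C/ΔT = 251.15/41.70 = 6.023.
Ẇ_min = Q̇/COP_Carnot = 1.130/6.023 = 0.1876 hp = 139.9 W.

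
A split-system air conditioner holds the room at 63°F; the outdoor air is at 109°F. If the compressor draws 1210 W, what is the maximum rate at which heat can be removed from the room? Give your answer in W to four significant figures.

In absolute terms T_C = 290.37 K and T_H = 315.93 K, so ΔT = 25.56 K.
COP_Carnot = T_C/ΔT = 290.37/25.56 = 11.36.
Q̇_max = COP_Carnot × Ẇ = 11.36 × 1210 W = 13750 W.

13750 W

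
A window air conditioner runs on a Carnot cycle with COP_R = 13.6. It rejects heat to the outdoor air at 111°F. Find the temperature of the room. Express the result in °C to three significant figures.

22.2 °C

For a Carnot refrigerator COP_R = T_C/(T_H − T_C), so T_C = COP·T_H/(1 + COP).
With T_H = 317.04 K, T_C = 13.6 × 317.04/14.60 = 295.32 K.
Converting, 295.32 K = 22.17°C.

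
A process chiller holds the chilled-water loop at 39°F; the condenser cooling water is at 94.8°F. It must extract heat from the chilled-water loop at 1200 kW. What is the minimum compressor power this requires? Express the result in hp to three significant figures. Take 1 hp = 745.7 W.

In absolute terms T_C = 277.04 K and T_H = 308.04 K, so ΔT = 31.00 K.
COP_Carnot = T_C/ΔT = 277.04/31.00 = 8.937.
Ẇ_min = Q̇/COP_Carnot = 1200/8.937 = 134.3 kW = 180.1 hp.

180 hp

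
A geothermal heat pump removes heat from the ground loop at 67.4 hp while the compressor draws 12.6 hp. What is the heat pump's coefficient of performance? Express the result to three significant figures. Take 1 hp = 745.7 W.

The first law gives Q̇_H = Q̇_C + Ẇ, so the three rates are Q̇_C = 67.40, Q̇_H = 80.00, Ẇ = 12.60 hp.
COP_HP = Q̇_H/Ẇ = 80.00/12.60 = 6.349.

6.35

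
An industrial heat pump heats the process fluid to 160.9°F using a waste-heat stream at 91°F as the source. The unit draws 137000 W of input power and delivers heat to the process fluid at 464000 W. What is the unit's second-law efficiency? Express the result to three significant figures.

0.381

COP_actual = Q̇_H/Ẇ = 464000/137000 = 3.387.
In absolute terms T_C = 305.93 K and T_H = 344.76 K, so ΔT = 38.83 K.
COP_Carnot = T_H/ΔT = 344.76/38.83 = 8.878.
η_II = COP_actual/COP_Carnot = 3.387/8.878 = 0.3815.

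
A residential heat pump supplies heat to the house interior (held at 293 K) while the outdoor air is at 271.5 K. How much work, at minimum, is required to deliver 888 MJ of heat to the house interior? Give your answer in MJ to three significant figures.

65.2 MJ

The reservoir spacing is ΔT = 293 − 271.5 = 21.50 K.
The reversible limit is COP_HP = T_H/ΔT = 13.63, so W_min = Q_H/COP = Q_H·ΔT/T_H.
W_min = 888.0 × 21.50/293.00 = 65.16 MJ.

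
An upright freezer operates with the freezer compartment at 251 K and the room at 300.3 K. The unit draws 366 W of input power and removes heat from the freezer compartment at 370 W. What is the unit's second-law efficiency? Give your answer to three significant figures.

0.199

COP_actual = Q̇_C/Ẇ = 370.0/366.0 = 1.011.
The reservoir spacing is ΔT = 300.3 − 251 = 49.30 K.
COP_Carnot = T_C/ΔT = 251.00/49.30 = 5.091.
η_II = COP_actual/COP_Carnot = 1.011/5.091 = 0.1986.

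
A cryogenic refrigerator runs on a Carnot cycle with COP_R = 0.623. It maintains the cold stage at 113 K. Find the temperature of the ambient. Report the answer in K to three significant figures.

294 K

COP_R = T_C/(T_H − T_C) gives T_H − T_C = T_C/COP.
With T_C = 113.00 K, T_H = 113.00 × (1 + 1/0.623) = 294.38 K.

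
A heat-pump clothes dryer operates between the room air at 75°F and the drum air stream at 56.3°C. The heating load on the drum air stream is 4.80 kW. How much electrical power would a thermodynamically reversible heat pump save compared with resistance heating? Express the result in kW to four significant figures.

4.328 kW

In absolute terms T_C = 297.04 K and T_H = 329.45 K, so ΔT = 32.41 K.
COP_Carnot = T_H/ΔT = 329.45/32.41 = 10.16.
Resistance heating needs Ẇ_res = Q̇_H = 4.800 kW; the reversible heat pump needs only Ẇ_hp = Q̇_H/COP = 0.4722 kW.
Saving = 4.800 − 0.4722 = 4.328 kW.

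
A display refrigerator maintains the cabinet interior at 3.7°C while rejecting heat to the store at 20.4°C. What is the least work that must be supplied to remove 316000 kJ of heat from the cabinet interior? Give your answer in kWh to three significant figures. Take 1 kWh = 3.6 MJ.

In absolute terms T_C = 276.85 K and T_H = 293.55 K, so ΔT = 16.70 K.
The reversible limit is COP_R = T_C/ΔT = 16.58, so W_min = Q_C/COP = Q_C·ΔT/T_C.
W_min = 316000 × 16.70/276.85 = 19060 kJ = 5.295 kWh.

5.29 kWh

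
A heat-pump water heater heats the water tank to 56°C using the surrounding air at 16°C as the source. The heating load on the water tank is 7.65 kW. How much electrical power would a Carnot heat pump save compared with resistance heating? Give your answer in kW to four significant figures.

6.720 kW

In absolute terms T_C = 289.15 K and T_H = 329.15 K, so ΔT = 40.00 K.
COP_Carnot = T_H/ΔT = 329.15/40.00 = 8.229.
Resistance heating needs Ẇ_res = Q̇_H = 7.650 kW; the reversible heat pump needs only Ẇ_hp = Q̇_H/COP = 0.9297 kW.
Saving = 7.650 − 0.9297 = 6.720 kW.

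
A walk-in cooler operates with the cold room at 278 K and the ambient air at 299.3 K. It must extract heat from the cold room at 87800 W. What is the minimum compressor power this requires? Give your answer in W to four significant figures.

6727 W

The reservoir spacing is ΔT = 299.3 − 278 = 21.30 K.
COP_Carnot = T_C/ΔT = 278.00/21.30 = 13.05.
Ẇ_min = Q̇/COP_Carnot = 87800/13.05 = 6727 W.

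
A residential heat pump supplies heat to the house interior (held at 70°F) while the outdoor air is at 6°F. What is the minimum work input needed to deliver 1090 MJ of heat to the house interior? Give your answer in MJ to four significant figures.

131.7 MJ

In absolute terms T_C = 258.71 K and T_H = 294.26 K, so ΔT = 35.56 K.
The reversible limit is COP_HP = T_H/ΔT = 8.276, so W_min = Q_H/COP = Q_H·ΔT/T_H.
W_min = 1090 × 35.56/294.26 = 131.7 MJ.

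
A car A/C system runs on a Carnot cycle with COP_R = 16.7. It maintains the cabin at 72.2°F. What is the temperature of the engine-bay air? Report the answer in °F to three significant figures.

COP_R = T_C/(T_H − T_C) gives T_H − T_C = T_C/COP.
With T_C = 295.48 K, T_H = 295.48 × (1 + 1/16.7) = 313.18 K.
Converting, 313.18 K = 104.05°F.

104 °F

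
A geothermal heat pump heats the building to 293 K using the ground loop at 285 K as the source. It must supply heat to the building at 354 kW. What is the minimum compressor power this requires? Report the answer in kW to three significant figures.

The reservoir spacing is ΔT = 293 − 285 = 8.000 K.
COP_Carnot = T_H/ΔT = 293.00/8.000 = 36.63.
Ẇ_min = Q̇/COP_Carnot = 354.0/36.63 = 9.666 kW.

9.67 kW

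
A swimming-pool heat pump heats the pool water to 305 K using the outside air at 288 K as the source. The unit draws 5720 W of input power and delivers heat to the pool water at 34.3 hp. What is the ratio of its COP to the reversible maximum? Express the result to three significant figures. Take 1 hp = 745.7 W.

Converting, Q̇_H = 34.30 hp = 25580 W, so COP_actual = Q̇_H/Ẇ = 25580/5720 = 4.472.
The reservoir spacing is ΔT = 305 − 288 = 17.00 K.
COP_Carnot = T_H/ΔT = 305.00/17.00 = 17.94.
η_II = COP_actual/COP_Carnot = 4.472/17.94 = 0.2492.

0.249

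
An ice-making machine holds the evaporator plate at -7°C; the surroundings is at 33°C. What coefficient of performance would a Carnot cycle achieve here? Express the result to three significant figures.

6.65

In absolute terms T_C = 266.15 K and T_H = 306.15 K, so ΔT = 40.00 K.
For a reversible cycle, COP_Carnot = T_C/ΔT = 266.15/40.00 = 6.654.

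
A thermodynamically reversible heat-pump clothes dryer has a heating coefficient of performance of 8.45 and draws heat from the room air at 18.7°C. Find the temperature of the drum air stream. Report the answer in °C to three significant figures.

57.9 °C

COP_HP = T_H/(T_H − T_C) rearranges to T_H = COP·T_C/(COP − 1).
With T_C = 291.85 K, T_H = 8.45 × 291.85/7.450 = 331.02 K.
Converting, 331.02 K = 57.87°C.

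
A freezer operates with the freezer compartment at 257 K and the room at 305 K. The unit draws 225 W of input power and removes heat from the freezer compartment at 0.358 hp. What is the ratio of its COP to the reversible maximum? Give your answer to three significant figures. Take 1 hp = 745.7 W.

Converting, Q̇_C = 0.3580 hp = 267.0 W, so COP_actual = Q̇_C/Ẇ = 267.0/225.0 = 1.186.
The reservoir spacing is ΔT = 305 − 257 = 48.00 K.
COP_Carnot = T_C/ΔT = 257.00/48.00 = 5.354.
η_II = COP_actual/COP_Carnot = 1.186/5.354 = 0.2216.

0.222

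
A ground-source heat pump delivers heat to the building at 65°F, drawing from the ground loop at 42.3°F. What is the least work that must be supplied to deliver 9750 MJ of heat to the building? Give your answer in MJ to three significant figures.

422 MJ

In absolute terms T_C = 278.87 K and T_H = 291.48 K, so ΔT = 12.61 K.
The reversible limit is COP_HP = T_H/ΔT = 23.11, so W_min = Q_H/COP = Q_H·ΔT/T_H.
W_min = 9750 × 12.61/291.48 = 421.8 MJ.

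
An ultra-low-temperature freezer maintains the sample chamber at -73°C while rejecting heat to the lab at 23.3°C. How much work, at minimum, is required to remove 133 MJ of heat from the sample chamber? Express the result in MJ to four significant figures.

63.99 MJ

In absolute terms T_C = 200.15 K and T_H = 296.45 K, so ΔT = 96.30 K.
The reversible limit is COP_R = T_C/ΔT = 2.078, so W_min = Q_C/COP = Q_C·ΔT/T_C.
W_min = 133.0 × 96.30/200.15 = 63.99 MJ.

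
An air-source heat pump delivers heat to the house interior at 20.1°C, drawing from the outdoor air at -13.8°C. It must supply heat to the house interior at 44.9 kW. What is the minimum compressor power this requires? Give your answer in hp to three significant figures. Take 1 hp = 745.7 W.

In absolute terms T_C = 259.35 K and T_H = 293.25 K, so ΔT = 33.90 K.
COP_Carnot = T_H/ΔT = 293.25/33.90 = 8.650.
Ẇ_min = Q̇/COP_Carnot = 44.90/8.650 = 5.190 kW = 6.961 hp.

6.96 hp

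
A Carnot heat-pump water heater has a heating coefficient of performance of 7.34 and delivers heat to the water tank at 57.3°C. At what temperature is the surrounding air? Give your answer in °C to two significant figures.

12 °C

COP_HP = T_H/(T_H − T_C) gives T_H − T_C = T_H/COP.
With T_H = 330.45 K, T_C = 330.45 × (1 − 1/7.34) = 285.43 K.
Converting, 285.43 K = 12.28°C.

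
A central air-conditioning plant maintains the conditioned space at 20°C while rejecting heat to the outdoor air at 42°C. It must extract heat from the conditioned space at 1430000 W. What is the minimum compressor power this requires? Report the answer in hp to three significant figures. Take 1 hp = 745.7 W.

In absolute terms T_C = 293.15 K and T_H = 315.15 K, so ΔT = 22.00 K.
COP_Carnot = T_C/ΔT = 293.15/22.00 = 13.33.
Ẇ_min = Q̇/COP_Carnot = 1430000/13.33 = 107300 W = 143.9 hp.

144 hp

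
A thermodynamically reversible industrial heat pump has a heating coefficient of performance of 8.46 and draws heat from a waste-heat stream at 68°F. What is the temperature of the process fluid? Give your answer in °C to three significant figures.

COP_HP = T_H/(T_H − T_C) rearranges to T_H = COP·T_C/(COP − 1).
With T_C = 293.15 K, T_H = 8.46 × 293.15/7.460 = 332.45 K.
Converting, 332.45 K = 59.30°C.

59.3 °C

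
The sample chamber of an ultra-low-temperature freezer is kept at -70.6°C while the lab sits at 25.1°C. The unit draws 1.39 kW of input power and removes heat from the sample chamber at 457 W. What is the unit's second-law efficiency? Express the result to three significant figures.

Converting, Q̇_C = 457.0 W = 0.4570 kW, so COP_actual = Q̇_C/Ẇ = 0.4570/1.390 = 0.3288.
In absolute terms T_C = 202.55 K and T_H = 298.25 K, so ΔT = 95.70 K.
COP_Carnot = T_C/ΔT = 202.55/95.70 = 2.117.
η_II = COP_actual/COP_Carnot = 0.3288/2.117 = 0.1553.

0.155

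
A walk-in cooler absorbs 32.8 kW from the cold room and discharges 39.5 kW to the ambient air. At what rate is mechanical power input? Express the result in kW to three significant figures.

For a cyclic device the first law requires Q̇_H = Q̇_C + Ẇ.
Ẇ = Q̇_H − Q̇_C = 6.700 kW.

6.70 kW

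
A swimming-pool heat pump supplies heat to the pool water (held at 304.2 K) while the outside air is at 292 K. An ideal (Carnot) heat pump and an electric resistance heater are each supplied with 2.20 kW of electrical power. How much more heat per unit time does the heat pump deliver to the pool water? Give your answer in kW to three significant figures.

The reservoir spacing is ΔT = 304.2 − 292 = 12.20 K.
COP_Carnot = T_H/ΔT = 304.20/12.20 = 24.93.
The heat pump delivers Q̇_H = COP × Ẇ = 54.86 kW; the resistance heater delivers Ẇ = 2.200 kW.
Extra = (COP − 1)·Ẇ = 52.66 kW.

52.7 kW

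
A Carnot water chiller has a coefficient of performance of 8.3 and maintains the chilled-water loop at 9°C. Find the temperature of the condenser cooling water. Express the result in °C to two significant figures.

COP_R = T_C/(T_H − T_C) gives T_H − T_C = T_C/COP.
With T_C = 282.15 K, T_H = 282.15 × (1 + 1/8.3) = 316.14 K.
Converting, 316.14 K = 42.99°C.

43 °C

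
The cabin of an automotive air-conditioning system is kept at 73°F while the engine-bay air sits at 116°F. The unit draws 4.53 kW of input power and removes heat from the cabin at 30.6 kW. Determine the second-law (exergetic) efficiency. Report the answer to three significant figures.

0.545

COP_actual = Q̇_C/Ẇ = 30.60/4.530 = 6.755.
In absolute terms T_C = 295.93 K and T_H = 319.82 K, so ΔT = 23.89 K.
COP_Carnot = T_C/ΔT = 295.93/23.89 = 12.39.
η_II = COP_actual/COP_Carnot = 6.755/12.39 = 0.5453.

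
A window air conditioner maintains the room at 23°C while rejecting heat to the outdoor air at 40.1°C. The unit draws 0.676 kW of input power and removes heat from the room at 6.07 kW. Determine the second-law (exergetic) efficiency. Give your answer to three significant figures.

COP_actual = Q̇_C/Ẇ = 6.070/0.6760 = 8.979.
In absolute terms T_C = 296.15 K and T_H = 313.25 K, so ΔT = 17.10 K.
COP_Carnot = T_C/ΔT = 296.15/17.10 = 17.32.
η_II = COP_actual/COP_Carnot = 8.979/17.32 = 0.5185.

0.518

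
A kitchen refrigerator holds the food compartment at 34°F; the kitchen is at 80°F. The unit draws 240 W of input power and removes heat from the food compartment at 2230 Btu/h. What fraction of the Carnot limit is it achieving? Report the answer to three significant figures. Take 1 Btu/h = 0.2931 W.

Converting, Q̇_C = 2230 Btu/h = 653.6 W, so COP_actual = Q̇_C/Ẇ = 653.6/240.0 = 2.723.
In absolute terms T_C = 274.26 K and T_H = 299.82 K, so ΔT = 25.56 K.
COP_Carnot = T_C/ΔT = 274.26/25.56 = 10.73.
η_II = COP_actual/COP_Carnot = 2.723/10.73 = 0.2538.

0.254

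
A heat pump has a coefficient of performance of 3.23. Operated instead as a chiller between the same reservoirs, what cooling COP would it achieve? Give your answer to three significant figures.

2.23

Since Q_H = Q_C + W for any cycle, COP_R = Q_C/W = Q_H/W − 1.
COP_R = 3.23 − 1 = 2.23.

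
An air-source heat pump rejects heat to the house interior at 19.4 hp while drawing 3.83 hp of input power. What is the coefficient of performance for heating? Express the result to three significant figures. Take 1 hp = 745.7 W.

5.07

The first law gives Q̇_H = Q̇_C + Ẇ, so the three rates are Q̇_C = 15.57, Q̇_H = 19.40, Ẇ = 3.830 hp.
COP_HP = Q̇_H/Ẇ = 19.40/3.830 = 5.065.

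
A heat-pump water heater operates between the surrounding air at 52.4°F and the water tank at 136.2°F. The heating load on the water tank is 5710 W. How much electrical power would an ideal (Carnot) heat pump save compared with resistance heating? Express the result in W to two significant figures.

In absolute terms T_C = 284.48 K and T_H = 331.04 K, so ΔT = 46.56 K.
COP_Carnot = T_H/ΔT = 331.04/46.56 = 7.111.
Resistance heating needs Ẇ_res = Q̇_H = 5710 W; the reversible heat pump needs only Ẇ_hp = Q̇_H/COP = 803.0 W.
Saving = 5710 − 803.0 = 4907 W.

4900 W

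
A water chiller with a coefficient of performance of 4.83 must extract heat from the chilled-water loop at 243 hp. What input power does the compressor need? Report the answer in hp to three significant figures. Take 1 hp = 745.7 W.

50.3 hp

Ẇ = Q̇_C/COP = 243.0/4.83 = 50.31 hp.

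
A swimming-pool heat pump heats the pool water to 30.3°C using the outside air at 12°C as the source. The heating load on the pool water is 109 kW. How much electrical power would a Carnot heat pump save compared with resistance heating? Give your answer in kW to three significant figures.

102 kW

In absolute terms T_C = 285.15 K and T_H = 303.45 K, so ΔT = 18.30 K.
COP_Carnot = T_H/ΔT = 303.45/18.30 = 16.58.
Resistance heating needs Ẇ_res = Q̇_H = 109.0 kW; the reversible heat pump needs only Ẇ_hp = Q̇_H/COP = 6.573 kW.
Saving = 109.0 − 6.573 = 102.4 kW.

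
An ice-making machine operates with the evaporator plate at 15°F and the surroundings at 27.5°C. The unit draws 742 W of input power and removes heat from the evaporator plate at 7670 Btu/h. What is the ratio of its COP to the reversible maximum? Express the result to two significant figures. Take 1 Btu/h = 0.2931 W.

0.42

Converting, Q̇_C = 7670 Btu/h = 2248 W, so COP_actual = Q̇_C/Ẇ = 2248/742.0 = 3.030.
In absolute terms T_C = 263.71 K and T_H = 300.65 K, so ΔT = 36.94 K.
COP_Carnot = T_C/ΔT = 263.71/36.94 = 7.138.
η_II = COP_actual/COP_Carnot = 3.030/7.138 = 0.4245.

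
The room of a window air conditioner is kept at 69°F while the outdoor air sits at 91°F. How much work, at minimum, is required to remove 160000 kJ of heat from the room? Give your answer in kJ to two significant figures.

In absolute terms T_C = 293.71 K and T_H = 305.93 K, so ΔT = 12.22 K.
The reversible limit is COP_R = T_C/ΔT = 24.03, so W_min = Q_C/COP = Q_C·ΔT/T_C.
W_min = 160000 × 12.22/293.71 = 6658 kJ.

6700 kJ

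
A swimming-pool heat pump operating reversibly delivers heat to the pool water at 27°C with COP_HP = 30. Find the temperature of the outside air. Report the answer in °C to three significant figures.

COP_HP = T_H/(T_H − T_C) gives T_H − T_C = T_H/COP.
With T_H = 300.15 K, T_C = 300.15 × (1 − 1/30) = 290.14 K.
Converting, 290.14 K = 17.00°C.

17.0 °C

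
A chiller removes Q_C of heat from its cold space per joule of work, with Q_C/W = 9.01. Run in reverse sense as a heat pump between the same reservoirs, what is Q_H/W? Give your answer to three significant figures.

The first law on one cycle gives Q_H = Q_C + W, so Q_H/W = Q_C/W + 1.
COP_HP = COP_R + 1 = 9.01 + 1 = 10.01.

10.0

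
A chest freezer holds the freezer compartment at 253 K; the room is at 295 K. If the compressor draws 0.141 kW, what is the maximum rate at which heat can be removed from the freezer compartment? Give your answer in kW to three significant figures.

0.849 kW

The reservoir spacing is ΔT = 295 − 253 = 42.00 K.
COP_Carnot = T_C/ΔT = 253.00/42.00 = 6.024.
Q̇_max = COP_Carnot × Ẇ = 6.024 × 0.1410 kW = 0.8494 kW.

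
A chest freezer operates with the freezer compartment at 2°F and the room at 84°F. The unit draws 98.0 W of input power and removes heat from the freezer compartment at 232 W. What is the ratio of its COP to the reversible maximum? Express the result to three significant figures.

COP_actual = Q̇_C/Ẇ = 232.0/98.00 = 2.367.
In absolute terms T_C = 256.48 K and T_H = 302.04 K, so ΔT = 45.56 K.
COP_Carnot = T_C/ΔT = 256.48/45.56 = 5.630.
η_II = COP_actual/COP_Carnot = 2.367/5.630 = 0.4205.

0.420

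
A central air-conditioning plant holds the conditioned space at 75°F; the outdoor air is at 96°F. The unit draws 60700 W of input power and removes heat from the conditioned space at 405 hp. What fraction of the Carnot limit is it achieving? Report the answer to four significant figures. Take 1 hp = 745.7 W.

0.1954

Converting, Q̇_C = 405.0 hp = 302000 W, so COP_actual = Q̇_C/Ẇ = 302000/60700 = 4.975.
In absolute terms T_C = 297.04 K and T_H = 308.71 K, so ΔT = 11.67 K.
COP_Carnot = T_C/ΔT = 297.04/11.67 = 25.46.
η_II = COP_actual/COP_Carnot = 4.975/25.46 = 0.1954.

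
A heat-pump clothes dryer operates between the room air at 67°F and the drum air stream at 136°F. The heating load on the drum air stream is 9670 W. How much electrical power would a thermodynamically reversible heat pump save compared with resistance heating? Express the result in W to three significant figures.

In absolute terms T_C = 292.59 K and T_H = 330.93 K, so ΔT = 38.33 K.
COP_Carnot = T_H/ΔT = 330.93/38.33 = 8.633.
Resistance heating needs Ẇ_res = Q̇_H = 9670 W; the reversible heat pump needs only Ẇ_hp = Q̇_H/COP = 1120 W.
Saving = 9670 − 1120 = 8550 W.

8550 W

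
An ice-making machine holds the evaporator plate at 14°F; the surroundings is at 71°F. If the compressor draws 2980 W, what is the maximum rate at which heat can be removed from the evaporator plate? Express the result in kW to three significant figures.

In absolute terms T_C = 263.15 K and T_H = 294.82 K, so ΔT = 31.67 K.
COP_Carnot = T_C/ΔT = 263.15/31.67 = 8.310.
Q̇_max = COP_Carnot × Ẇ = 8.310 × 2980 W = 24760 W = 24.76 kW.

24.8 kW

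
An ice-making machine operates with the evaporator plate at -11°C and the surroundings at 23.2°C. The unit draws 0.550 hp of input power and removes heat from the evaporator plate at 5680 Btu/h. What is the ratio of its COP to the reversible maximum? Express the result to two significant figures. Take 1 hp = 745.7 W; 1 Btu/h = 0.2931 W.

Converting, Q̇_C = 5680 Btu/h = 2.233 hp, so COP_actual = Q̇_C/Ẇ = 2.233/0.5500 = 4.059.
In absolute terms T_C = 262.15 K and T_H = 296.35 K, so ΔT = 34.20 K.
COP_Carnot = T_C/ΔT = 262.15/34.20 = 7.665.
η_II = COP_actual/COP_Carnot = 4.059/7.665 = 0.5296.

0.53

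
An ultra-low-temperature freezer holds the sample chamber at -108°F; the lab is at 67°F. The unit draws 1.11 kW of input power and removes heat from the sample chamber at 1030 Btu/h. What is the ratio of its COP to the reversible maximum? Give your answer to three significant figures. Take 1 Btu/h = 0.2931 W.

0.135

Converting, Q̇_C = 1030 Btu/h = 0.3019 kW, so COP_actual = Q̇_C/Ẇ = 0.3019/1.110 = 0.2720.
In absolute terms T_C = 195.37 K and T_H = 292.59 K, so ΔT = 97.22 K.
COP_Carnot = T_C/ΔT = 195.37/97.22 = 2.010.
η_II = COP_actual/COP_Carnot = 0.2720/2.010 = 0.1353.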